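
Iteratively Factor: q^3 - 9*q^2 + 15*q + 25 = (q + 1)*(q^2 - 10*q + 25) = (q - 5)*(q + 1)*(q - 5)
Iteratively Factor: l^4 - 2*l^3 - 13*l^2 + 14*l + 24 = (l + 1)*(l^3 - 3*l^2 - 10*l + 24) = (l - 2)*(l + 1)*(l^2 - l - 12) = (l - 4)*(l - 2)*(l + 1)*(l + 3)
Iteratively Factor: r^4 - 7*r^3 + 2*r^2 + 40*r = (r + 2)*(r^3 - 9*r^2 + 20*r) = (r - 5)*(r + 2)*(r^2 - 4*r) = r*(r - 5)*(r + 2)*(r - 4)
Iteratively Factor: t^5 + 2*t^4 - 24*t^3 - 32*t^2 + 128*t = (t - 2)*(t^4 + 4*t^3 - 16*t^2 - 64*t) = (t - 4)*(t - 2)*(t^3 + 8*t^2 + 16*t) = (t - 4)*(t - 2)*(t + 4)*(t^2 + 4*t) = t*(t - 4)*(t - 2)*(t + 4)*(t + 4)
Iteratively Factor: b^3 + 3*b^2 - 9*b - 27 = (b - 3)*(b^2 + 6*b + 9) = (b - 3)*(b + 3)*(b + 3)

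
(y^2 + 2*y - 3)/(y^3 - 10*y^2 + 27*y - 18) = (y + 3)/(y^2 - 9*y + 18)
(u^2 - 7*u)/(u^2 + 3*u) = (u - 7)/(u + 3)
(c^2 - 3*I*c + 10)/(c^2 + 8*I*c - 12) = (c - 5*I)/(c + 6*I)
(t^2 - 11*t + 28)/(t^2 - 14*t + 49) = (t - 4)/(t - 7)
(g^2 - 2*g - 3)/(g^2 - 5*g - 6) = (g - 3)/(g - 6)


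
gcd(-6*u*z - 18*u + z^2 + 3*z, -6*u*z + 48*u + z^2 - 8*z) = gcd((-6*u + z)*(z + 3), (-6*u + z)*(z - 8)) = -6*u + z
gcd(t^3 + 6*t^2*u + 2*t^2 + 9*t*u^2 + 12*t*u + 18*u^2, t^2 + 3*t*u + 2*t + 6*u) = t^2 + 3*t*u + 2*t + 6*u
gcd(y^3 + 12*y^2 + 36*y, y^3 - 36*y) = y^2 + 6*y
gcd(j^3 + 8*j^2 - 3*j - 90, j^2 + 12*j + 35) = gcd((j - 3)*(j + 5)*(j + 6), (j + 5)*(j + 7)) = j + 5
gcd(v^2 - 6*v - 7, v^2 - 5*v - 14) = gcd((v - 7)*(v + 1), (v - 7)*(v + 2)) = v - 7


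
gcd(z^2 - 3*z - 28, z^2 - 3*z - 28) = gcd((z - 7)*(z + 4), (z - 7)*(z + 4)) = z^2 - 3*z - 28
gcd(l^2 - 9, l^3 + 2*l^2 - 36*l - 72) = 1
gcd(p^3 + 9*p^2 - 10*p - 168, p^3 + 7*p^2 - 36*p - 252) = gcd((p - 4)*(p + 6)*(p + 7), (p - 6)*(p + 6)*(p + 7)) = p^2 + 13*p + 42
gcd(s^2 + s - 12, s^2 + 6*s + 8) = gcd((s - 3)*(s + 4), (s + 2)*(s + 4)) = s + 4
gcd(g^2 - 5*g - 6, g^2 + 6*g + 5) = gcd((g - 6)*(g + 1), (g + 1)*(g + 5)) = g + 1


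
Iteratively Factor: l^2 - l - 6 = (l - 3)*(l + 2)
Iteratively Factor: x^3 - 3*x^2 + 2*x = (x)*(x^2 - 3*x + 2) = x*(x - 1)*(x - 2)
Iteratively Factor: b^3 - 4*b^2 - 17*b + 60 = (b - 5)*(b^2 + b - 12) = (b - 5)*(b - 3)*(b + 4)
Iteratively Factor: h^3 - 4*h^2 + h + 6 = (h - 2)*(h^2 - 2*h - 3) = (h - 2)*(h + 1)*(h - 3)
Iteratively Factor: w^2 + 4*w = (w)*(w + 4)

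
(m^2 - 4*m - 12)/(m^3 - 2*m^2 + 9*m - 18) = (m^2 - 4*m - 12)/(m^3 - 2*m^2 + 9*m - 18)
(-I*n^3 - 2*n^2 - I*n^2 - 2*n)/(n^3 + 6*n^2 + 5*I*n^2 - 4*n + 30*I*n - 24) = n*(-I*n^2 + n*(-2 - I) - 2)/(n^3 + n^2*(6 + 5*I) + 2*n*(-2 + 15*I) - 24)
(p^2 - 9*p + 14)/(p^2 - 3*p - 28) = (p - 2)/(p + 4)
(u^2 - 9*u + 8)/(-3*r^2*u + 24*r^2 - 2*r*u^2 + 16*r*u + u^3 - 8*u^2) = (1 - u)/(3*r^2 + 2*r*u - u^2)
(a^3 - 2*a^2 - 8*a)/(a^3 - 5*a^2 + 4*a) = (a + 2)/(a - 1)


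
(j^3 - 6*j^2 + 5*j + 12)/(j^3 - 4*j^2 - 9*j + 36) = (j + 1)/(j + 3)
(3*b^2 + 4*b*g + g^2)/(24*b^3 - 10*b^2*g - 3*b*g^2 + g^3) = (b + g)/(8*b^2 - 6*b*g + g^2)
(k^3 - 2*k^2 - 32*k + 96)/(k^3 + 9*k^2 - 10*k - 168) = (k - 4)/(k + 7)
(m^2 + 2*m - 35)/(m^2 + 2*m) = (m^2 + 2*m - 35)/(m*(m + 2))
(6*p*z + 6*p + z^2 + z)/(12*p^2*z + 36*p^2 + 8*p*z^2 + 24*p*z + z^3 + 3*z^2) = (z + 1)/(2*p*z + 6*p + z^2 + 3*z)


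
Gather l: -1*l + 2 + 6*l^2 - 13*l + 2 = 6*l^2 - 14*l + 4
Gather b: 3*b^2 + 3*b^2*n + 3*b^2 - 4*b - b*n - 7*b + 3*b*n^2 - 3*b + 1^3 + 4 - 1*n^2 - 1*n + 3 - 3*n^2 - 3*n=b^2*(3*n + 6) + b*(3*n^2 - n - 14) - 4*n^2 - 4*n + 8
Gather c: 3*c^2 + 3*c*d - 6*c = 3*c^2 + c*(3*d - 6)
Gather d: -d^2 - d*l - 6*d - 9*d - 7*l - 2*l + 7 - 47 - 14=-d^2 + d*(-l - 15) - 9*l - 54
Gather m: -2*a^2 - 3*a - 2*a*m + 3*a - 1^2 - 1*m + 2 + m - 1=-2*a^2 - 2*a*m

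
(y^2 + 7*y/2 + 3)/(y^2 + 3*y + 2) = (y + 3/2)/(y + 1)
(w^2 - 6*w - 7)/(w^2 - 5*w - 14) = (w + 1)/(w + 2)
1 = 1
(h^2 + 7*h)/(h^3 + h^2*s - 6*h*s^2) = (h + 7)/(h^2 + h*s - 6*s^2)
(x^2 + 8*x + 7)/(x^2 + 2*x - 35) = (x + 1)/(x - 5)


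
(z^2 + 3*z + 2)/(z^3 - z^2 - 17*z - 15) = (z + 2)/(z^2 - 2*z - 15)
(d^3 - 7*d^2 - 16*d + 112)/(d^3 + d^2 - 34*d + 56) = (d^2 - 3*d - 28)/(d^2 + 5*d - 14)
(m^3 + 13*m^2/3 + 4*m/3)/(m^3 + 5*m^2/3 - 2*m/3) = (3*m^2 + 13*m + 4)/(3*m^2 + 5*m - 2)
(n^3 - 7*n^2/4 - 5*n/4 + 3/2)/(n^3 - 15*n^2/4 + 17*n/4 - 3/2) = (n + 1)/(n - 1)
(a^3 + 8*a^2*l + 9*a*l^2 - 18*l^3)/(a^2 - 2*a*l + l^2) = (a^2 + 9*a*l + 18*l^2)/(a - l)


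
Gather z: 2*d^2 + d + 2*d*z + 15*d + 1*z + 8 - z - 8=2*d^2 + 2*d*z + 16*d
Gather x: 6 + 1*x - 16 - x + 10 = 0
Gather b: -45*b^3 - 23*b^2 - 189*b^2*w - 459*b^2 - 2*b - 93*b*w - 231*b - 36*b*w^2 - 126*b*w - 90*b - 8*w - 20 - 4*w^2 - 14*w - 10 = -45*b^3 + b^2*(-189*w - 482) + b*(-36*w^2 - 219*w - 323) - 4*w^2 - 22*w - 30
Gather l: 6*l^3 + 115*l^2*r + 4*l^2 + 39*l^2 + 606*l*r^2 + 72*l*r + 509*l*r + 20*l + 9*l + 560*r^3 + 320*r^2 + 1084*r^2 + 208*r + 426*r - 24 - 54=6*l^3 + l^2*(115*r + 43) + l*(606*r^2 + 581*r + 29) + 560*r^3 + 1404*r^2 + 634*r - 78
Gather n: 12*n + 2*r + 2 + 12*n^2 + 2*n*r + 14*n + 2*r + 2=12*n^2 + n*(2*r + 26) + 4*r + 4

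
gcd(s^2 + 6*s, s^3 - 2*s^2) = s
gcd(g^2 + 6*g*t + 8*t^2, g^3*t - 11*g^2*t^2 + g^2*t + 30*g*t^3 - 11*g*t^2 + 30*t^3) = 1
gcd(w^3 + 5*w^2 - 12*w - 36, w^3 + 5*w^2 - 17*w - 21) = w - 3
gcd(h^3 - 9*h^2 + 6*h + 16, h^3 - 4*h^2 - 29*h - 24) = h^2 - 7*h - 8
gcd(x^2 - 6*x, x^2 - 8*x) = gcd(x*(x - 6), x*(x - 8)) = x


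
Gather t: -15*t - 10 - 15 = -15*t - 25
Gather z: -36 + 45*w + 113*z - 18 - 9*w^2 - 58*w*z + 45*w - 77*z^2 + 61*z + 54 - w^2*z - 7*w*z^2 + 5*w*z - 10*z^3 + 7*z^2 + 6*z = -9*w^2 + 90*w - 10*z^3 + z^2*(-7*w - 70) + z*(-w^2 - 53*w + 180)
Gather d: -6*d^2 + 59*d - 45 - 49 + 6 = -6*d^2 + 59*d - 88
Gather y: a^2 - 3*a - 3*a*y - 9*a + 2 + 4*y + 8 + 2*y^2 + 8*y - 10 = a^2 - 12*a + 2*y^2 + y*(12 - 3*a)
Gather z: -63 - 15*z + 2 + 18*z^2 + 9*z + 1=18*z^2 - 6*z - 60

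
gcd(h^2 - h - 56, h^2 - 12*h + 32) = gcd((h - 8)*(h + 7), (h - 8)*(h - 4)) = h - 8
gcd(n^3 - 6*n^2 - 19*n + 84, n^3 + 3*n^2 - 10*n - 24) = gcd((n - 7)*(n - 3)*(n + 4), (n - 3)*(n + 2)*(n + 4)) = n^2 + n - 12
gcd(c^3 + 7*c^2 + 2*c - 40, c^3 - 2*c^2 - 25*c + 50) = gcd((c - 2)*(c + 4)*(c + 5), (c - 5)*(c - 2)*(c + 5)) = c^2 + 3*c - 10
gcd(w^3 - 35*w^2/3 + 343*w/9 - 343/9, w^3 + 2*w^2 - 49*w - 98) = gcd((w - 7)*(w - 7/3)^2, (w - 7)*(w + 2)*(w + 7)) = w - 7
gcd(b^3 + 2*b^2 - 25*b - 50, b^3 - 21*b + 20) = b + 5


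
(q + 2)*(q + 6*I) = q^2 + 2*q + 6*I*q + 12*I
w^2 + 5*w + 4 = (w + 1)*(w + 4)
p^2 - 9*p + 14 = (p - 7)*(p - 2)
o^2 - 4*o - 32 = (o - 8)*(o + 4)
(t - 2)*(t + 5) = t^2 + 3*t - 10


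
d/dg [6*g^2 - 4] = 12*g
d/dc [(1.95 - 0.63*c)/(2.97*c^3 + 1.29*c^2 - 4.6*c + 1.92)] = (3.7422*c^3 - 16.5618*c^2 - 5.031*c + 7.7604)/(8.8209*c^6 + 7.6626*c^5 - 25.6599*c^4 - 0.463199999999999*c^3 + 26.1136*c^2 - 17.664*c + 3.6864)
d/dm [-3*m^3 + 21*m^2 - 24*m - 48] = -9*m^2 + 42*m - 24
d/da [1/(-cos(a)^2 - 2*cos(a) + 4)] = -2*(cos(a) + 1)*sin(a)/(cos(a)^2 + 2*cos(a) - 4)^2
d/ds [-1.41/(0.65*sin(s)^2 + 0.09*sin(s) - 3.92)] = (1.833*sin(s) + 0.1269)*cos(s)/(0.65*sin(s)^2 + 0.09*sin(s) - 3.92)^2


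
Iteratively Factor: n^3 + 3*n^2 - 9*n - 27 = (n + 3)*(n^2 - 9) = (n + 3)^2*(n - 3)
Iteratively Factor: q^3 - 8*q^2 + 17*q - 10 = (q - 1)*(q^2 - 7*q + 10) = (q - 5)*(q - 1)*(q - 2)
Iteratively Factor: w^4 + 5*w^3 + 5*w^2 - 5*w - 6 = (w + 1)*(w^3 + 4*w^2 + w - 6) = (w + 1)*(w + 3)*(w^2 + w - 2) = (w - 1)*(w + 1)*(w + 3)*(w + 2)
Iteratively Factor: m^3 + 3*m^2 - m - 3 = (m + 1)*(m^2 + 2*m - 3) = (m + 1)*(m + 3)*(m - 1)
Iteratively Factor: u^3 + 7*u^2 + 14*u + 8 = (u + 1)*(u^2 + 6*u + 8) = (u + 1)*(u + 2)*(u + 4)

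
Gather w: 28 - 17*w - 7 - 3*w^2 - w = -3*w^2 - 18*w + 21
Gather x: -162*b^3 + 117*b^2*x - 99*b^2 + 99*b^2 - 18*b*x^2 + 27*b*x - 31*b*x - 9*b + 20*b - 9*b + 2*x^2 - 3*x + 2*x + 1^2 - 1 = -162*b^3 + 2*b + x^2*(2 - 18*b) + x*(117*b^2 - 4*b - 1)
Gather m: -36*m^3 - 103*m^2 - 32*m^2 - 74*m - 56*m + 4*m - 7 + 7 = -36*m^3 - 135*m^2 - 126*m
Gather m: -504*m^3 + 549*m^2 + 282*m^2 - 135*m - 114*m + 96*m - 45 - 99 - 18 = -504*m^3 + 831*m^2 - 153*m - 162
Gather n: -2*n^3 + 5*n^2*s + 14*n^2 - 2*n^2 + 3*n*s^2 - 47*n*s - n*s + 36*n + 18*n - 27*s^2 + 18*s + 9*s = -2*n^3 + n^2*(5*s + 12) + n*(3*s^2 - 48*s + 54) - 27*s^2 + 27*s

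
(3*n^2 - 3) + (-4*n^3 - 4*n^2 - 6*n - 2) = -4*n^3 - n^2 - 6*n - 5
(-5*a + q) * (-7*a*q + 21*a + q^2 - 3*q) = 35*a^2*q - 105*a^2 - 12*a*q^2 + 36*a*q + q^3 - 3*q^2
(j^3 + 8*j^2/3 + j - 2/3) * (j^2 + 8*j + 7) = j^5 + 32*j^4/3 + 88*j^3/3 + 26*j^2 + 5*j/3 - 14/3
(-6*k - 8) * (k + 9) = -6*k^2 - 62*k - 72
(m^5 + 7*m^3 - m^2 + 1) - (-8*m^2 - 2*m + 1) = m^5 + 7*m^3 + 7*m^2 + 2*m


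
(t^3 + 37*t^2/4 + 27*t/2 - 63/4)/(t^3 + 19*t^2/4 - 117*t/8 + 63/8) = 2*(t + 3)/(2*t - 3)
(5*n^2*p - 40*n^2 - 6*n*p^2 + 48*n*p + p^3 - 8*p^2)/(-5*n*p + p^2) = -n + 8*n/p + p - 8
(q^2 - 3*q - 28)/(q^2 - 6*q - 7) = (q + 4)/(q + 1)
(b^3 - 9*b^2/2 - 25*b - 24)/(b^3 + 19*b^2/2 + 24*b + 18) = (b - 8)/(b + 6)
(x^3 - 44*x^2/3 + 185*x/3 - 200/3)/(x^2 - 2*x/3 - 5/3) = (x^2 - 13*x + 40)/(x + 1)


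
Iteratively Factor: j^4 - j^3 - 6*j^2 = (j + 2)*(j^3 - 3*j^2) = (j - 3)*(j + 2)*(j^2) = j*(j - 3)*(j + 2)*(j)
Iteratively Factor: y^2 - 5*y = (y - 5)*(y)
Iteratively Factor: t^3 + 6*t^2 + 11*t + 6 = (t + 1)*(t^2 + 5*t + 6) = (t + 1)*(t + 3)*(t + 2)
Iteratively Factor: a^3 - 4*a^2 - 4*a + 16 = (a - 2)*(a^2 - 2*a - 8) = (a - 2)*(a + 2)*(a - 4)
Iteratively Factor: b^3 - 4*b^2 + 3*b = (b - 3)*(b^2 - b) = (b - 3)*(b - 1)*(b)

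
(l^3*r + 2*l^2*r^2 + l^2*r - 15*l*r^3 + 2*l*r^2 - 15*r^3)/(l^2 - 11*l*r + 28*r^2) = r*(l^3 + 2*l^2*r + l^2 - 15*l*r^2 + 2*l*r - 15*r^2)/(l^2 - 11*l*r + 28*r^2)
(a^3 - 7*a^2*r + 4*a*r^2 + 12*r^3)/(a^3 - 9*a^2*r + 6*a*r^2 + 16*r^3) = (-a + 6*r)/(-a + 8*r)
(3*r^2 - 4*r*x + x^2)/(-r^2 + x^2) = (-3*r + x)/(r + x)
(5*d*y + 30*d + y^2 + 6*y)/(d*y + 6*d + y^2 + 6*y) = (5*d + y)/(d + y)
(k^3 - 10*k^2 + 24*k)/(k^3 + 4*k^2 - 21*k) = (k^2 - 10*k + 24)/(k^2 + 4*k - 21)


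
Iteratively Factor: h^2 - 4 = (h - 2)*(h + 2)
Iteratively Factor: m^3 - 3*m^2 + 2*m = (m - 2)*(m^2 - m) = m*(m - 2)*(m - 1)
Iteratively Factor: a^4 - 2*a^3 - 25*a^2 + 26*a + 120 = (a - 5)*(a^3 + 3*a^2 - 10*a - 24) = (a - 5)*(a - 3)*(a^2 + 6*a + 8) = (a - 5)*(a - 3)*(a + 4)*(a + 2)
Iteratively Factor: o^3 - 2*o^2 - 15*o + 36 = (o + 4)*(o^2 - 6*o + 9) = (o - 3)*(o + 4)*(o - 3)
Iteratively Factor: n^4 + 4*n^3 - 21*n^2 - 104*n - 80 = (n + 4)*(n^3 - 21*n - 20) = (n + 4)^2*(n^2 - 4*n - 5) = (n + 1)*(n + 4)^2*(n - 5)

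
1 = 1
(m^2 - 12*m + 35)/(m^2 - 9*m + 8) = (m^2 - 12*m + 35)/(m^2 - 9*m + 8)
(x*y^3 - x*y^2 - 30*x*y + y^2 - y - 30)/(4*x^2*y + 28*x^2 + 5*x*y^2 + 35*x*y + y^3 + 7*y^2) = (x*y^3 - x*y^2 - 30*x*y + y^2 - y - 30)/(4*x^2*y + 28*x^2 + 5*x*y^2 + 35*x*y + y^3 + 7*y^2)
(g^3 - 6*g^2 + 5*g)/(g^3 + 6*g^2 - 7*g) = (g - 5)/(g + 7)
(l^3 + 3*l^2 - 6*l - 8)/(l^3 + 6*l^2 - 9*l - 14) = (l + 4)/(l + 7)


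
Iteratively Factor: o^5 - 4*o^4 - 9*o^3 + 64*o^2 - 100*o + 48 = (o - 2)*(o^4 - 2*o^3 - 13*o^2 + 38*o - 24) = (o - 2)^2*(o^3 - 13*o + 12) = (o - 2)^2*(o - 1)*(o^2 + o - 12) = (o - 3)*(o - 2)^2*(o - 1)*(o + 4)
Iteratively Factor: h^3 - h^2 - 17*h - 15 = (h + 3)*(h^2 - 4*h - 5) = (h + 1)*(h + 3)*(h - 5)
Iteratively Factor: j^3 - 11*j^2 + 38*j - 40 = (j - 2)*(j^2 - 9*j + 20) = (j - 4)*(j - 2)*(j - 5)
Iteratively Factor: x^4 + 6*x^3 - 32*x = (x - 2)*(x^3 + 8*x^2 + 16*x) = (x - 2)*(x + 4)*(x^2 + 4*x) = (x - 2)*(x + 4)^2*(x)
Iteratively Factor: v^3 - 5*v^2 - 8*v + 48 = (v - 4)*(v^2 - v - 12) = (v - 4)^2*(v + 3)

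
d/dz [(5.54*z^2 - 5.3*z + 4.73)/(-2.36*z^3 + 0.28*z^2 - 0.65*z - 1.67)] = (13.0744*z^4 - 25.016*z^3 + 31.3714*z^2 - 21.1524*z + 11.9255)/(5.5696*z^6 - 1.3216*z^5 + 3.1464*z^4 + 7.5184*z^3 - 0.5127*z^2 + 2.171*z + 2.7889)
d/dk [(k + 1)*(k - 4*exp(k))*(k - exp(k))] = (1 - exp(k))*(k + 1)*(k - 4*exp(k)) - (k + 1)*(k - exp(k))*(4*exp(k) - 1) + (k - 4*exp(k))*(k - exp(k))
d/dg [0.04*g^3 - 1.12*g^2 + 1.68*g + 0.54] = 0.12*g^2 - 2.24*g + 1.68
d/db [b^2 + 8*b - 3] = 2*b + 8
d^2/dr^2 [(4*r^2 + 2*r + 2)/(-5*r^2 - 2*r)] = 4*(-5*r^3 - 75*r^2 - 30*r - 4)/(r^3*(125*r^3 + 150*r^2 + 60*r + 8))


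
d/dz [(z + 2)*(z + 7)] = 2*z + 9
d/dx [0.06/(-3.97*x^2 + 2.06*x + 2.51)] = (0.4764*x - 0.1236)/(-3.97*x^2 + 2.06*x + 2.51)^2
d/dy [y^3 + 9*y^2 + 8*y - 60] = 3*y^2 + 18*y + 8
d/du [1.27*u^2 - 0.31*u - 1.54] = 2.54*u - 0.31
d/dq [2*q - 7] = 2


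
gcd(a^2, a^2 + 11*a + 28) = 1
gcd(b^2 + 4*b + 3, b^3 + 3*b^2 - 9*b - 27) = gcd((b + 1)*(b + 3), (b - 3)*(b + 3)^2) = b + 3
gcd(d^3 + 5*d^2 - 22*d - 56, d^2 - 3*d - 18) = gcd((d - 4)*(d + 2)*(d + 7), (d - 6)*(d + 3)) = 1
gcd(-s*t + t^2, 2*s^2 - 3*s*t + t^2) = s - t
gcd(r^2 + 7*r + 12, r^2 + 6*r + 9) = r + 3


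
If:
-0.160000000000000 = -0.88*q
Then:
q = 0.18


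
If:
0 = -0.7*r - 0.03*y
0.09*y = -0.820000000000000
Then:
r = 0.39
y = -9.11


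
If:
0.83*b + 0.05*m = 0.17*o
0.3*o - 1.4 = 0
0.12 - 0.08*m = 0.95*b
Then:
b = 3.04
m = -34.61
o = 4.67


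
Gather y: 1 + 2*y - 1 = 2*y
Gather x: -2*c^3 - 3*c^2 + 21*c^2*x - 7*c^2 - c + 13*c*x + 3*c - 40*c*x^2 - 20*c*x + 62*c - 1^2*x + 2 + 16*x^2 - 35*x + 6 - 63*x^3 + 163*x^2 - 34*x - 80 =-2*c^3 - 10*c^2 + 64*c - 63*x^3 + x^2*(179 - 40*c) + x*(21*c^2 - 7*c - 70) - 72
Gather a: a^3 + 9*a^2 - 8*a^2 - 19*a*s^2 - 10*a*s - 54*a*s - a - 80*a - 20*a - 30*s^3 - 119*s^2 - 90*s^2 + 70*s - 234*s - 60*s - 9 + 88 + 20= a^3 + a^2 + a*(-19*s^2 - 64*s - 101) - 30*s^3 - 209*s^2 - 224*s + 99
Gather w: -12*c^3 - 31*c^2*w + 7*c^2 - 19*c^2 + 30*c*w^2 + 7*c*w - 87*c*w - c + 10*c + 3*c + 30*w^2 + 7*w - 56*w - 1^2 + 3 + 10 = -12*c^3 - 12*c^2 + 12*c + w^2*(30*c + 30) + w*(-31*c^2 - 80*c - 49) + 12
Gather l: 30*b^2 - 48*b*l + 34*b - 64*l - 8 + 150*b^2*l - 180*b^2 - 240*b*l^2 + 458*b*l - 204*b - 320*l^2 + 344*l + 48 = -150*b^2 - 170*b + l^2*(-240*b - 320) + l*(150*b^2 + 410*b + 280) + 40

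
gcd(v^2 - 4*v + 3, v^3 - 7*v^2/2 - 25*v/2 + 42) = v - 3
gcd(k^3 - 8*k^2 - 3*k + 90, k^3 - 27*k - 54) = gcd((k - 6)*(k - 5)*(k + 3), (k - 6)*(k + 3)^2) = k^2 - 3*k - 18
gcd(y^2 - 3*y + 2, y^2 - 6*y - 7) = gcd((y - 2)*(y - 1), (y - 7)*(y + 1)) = 1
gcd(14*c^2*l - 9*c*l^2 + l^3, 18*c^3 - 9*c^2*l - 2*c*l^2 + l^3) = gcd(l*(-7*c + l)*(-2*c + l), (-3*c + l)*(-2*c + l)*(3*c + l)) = 2*c - l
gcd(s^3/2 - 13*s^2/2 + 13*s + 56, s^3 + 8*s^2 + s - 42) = 1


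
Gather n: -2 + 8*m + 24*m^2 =24*m^2 + 8*m - 2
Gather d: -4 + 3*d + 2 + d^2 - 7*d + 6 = d^2 - 4*d + 4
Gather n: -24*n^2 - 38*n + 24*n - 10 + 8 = -24*n^2 - 14*n - 2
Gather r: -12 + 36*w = 36*w - 12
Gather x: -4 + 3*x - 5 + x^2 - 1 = x^2 + 3*x - 10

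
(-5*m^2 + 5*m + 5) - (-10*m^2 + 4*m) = 5*m^2 + m + 5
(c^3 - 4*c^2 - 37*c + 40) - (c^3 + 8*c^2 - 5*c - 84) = -12*c^2 - 32*c + 124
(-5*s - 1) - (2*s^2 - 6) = -2*s^2 - 5*s + 5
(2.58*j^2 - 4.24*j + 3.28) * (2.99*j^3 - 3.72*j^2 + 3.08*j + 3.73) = 7.7142*j^5 - 22.2752*j^4 + 33.5264*j^3 - 15.6374*j^2 - 5.7128*j + 12.2344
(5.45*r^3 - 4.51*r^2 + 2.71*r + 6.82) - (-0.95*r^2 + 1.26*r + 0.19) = 5.45*r^3 - 3.56*r^2 + 1.45*r + 6.63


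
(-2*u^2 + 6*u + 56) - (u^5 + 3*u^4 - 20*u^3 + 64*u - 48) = -u^5 - 3*u^4 + 20*u^3 - 2*u^2 - 58*u + 104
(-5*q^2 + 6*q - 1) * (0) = 0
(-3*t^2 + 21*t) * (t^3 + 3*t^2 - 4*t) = -3*t^5 + 12*t^4 + 75*t^3 - 84*t^2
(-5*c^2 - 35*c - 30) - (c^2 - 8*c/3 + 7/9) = -6*c^2 - 97*c/3 - 277/9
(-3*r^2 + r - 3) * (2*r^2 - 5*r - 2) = -6*r^4 + 17*r^3 - 5*r^2 + 13*r + 6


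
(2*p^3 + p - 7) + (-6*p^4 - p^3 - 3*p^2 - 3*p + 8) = -6*p^4 + p^3 - 3*p^2 - 2*p + 1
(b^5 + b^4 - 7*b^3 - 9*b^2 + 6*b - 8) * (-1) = -b^5 - b^4 + 7*b^3 + 9*b^2 - 6*b + 8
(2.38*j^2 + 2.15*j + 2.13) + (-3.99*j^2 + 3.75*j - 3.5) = -1.61*j^2 + 5.9*j - 1.37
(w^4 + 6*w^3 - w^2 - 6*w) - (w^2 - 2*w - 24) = w^4 + 6*w^3 - 2*w^2 - 4*w + 24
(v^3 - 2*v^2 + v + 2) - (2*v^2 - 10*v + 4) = v^3 - 4*v^2 + 11*v - 2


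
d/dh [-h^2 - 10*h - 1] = -2*h - 10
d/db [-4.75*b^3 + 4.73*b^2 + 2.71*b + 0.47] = -14.25*b^2 + 9.46*b + 2.71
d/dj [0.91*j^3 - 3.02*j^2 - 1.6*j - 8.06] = 2.73*j^2 - 6.04*j - 1.6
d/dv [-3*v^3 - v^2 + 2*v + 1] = -9*v^2 - 2*v + 2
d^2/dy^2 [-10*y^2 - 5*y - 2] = -20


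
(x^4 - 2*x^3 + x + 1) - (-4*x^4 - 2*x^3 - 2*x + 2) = 5*x^4 + 3*x - 1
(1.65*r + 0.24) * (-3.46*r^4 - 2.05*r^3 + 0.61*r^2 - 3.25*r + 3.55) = -5.709*r^5 - 4.2129*r^4 + 0.5145*r^3 - 5.2161*r^2 + 5.0775*r + 0.852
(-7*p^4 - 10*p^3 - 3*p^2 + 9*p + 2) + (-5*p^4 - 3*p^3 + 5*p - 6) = -12*p^4 - 13*p^3 - 3*p^2 + 14*p - 4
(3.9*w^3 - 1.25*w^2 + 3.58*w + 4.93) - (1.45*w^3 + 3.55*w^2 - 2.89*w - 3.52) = 2.45*w^3 - 4.8*w^2 + 6.47*w + 8.45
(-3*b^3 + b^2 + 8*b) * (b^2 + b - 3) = -3*b^5 - 2*b^4 + 18*b^3 + 5*b^2 - 24*b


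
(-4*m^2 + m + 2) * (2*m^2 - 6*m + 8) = -8*m^4 + 26*m^3 - 34*m^2 - 4*m + 16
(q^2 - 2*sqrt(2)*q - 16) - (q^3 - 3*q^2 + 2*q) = -q^3 + 4*q^2 - 2*sqrt(2)*q - 2*q - 16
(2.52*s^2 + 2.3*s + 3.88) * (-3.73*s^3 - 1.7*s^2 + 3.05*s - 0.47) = -9.3996*s^5 - 12.863*s^4 - 10.6964*s^3 - 0.765400000000001*s^2 + 10.753*s - 1.8236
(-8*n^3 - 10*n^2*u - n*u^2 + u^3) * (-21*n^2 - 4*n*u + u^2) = 168*n^5 + 242*n^4*u + 53*n^3*u^2 - 27*n^2*u^3 - 5*n*u^4 + u^5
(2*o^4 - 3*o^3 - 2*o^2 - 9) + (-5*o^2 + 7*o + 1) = 2*o^4 - 3*o^3 - 7*o^2 + 7*o - 8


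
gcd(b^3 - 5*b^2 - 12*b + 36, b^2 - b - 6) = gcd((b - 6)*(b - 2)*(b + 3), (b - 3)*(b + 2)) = 1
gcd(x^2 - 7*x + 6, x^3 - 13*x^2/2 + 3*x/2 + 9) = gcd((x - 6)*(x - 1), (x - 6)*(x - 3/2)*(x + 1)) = x - 6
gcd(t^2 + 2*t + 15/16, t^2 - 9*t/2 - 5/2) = 1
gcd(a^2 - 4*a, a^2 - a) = a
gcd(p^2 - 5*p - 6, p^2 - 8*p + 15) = 1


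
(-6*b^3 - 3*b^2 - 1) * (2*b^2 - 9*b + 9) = -12*b^5 + 48*b^4 - 27*b^3 - 29*b^2 + 9*b - 9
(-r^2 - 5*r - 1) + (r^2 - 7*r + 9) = 8 - 12*r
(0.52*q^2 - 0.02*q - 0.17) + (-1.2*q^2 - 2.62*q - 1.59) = -0.68*q^2 - 2.64*q - 1.76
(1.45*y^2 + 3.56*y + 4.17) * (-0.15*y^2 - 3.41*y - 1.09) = -0.2175*y^4 - 5.4785*y^3 - 14.3456*y^2 - 18.1001*y - 4.5453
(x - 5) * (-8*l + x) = -8*l*x + 40*l + x^2 - 5*x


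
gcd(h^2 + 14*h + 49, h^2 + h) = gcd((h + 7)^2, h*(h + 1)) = 1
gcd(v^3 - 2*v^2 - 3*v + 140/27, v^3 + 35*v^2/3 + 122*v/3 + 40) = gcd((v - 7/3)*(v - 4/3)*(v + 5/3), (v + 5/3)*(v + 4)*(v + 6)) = v + 5/3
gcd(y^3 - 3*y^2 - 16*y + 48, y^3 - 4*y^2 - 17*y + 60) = y^2 + y - 12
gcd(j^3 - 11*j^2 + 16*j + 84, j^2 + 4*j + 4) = j + 2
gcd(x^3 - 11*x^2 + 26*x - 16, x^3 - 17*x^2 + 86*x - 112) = x^2 - 10*x + 16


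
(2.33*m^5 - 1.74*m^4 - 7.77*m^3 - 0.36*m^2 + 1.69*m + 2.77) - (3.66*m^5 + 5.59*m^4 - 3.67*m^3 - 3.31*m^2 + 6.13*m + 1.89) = -1.33*m^5 - 7.33*m^4 - 4.1*m^3 + 2.95*m^2 - 4.44*m + 0.88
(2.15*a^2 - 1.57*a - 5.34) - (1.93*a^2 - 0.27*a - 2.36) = 0.22*a^2 - 1.3*a - 2.98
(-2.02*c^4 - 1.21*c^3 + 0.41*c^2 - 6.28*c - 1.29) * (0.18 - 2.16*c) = 4.3632*c^5 + 2.25*c^4 - 1.1034*c^3 + 13.6386*c^2 + 1.656*c - 0.2322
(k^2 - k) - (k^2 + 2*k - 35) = 35 - 3*k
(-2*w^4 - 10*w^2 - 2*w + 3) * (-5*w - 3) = 10*w^5 + 6*w^4 + 50*w^3 + 40*w^2 - 9*w - 9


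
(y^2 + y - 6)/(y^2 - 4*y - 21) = (y - 2)/(y - 7)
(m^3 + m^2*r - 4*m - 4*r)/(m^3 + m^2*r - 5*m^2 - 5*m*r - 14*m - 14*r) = (m - 2)/(m - 7)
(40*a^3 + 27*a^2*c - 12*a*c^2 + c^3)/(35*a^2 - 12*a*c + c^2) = (8*a^2 + 7*a*c - c^2)/(7*a - c)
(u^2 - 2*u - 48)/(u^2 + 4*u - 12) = (u - 8)/(u - 2)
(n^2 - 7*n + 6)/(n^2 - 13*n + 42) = (n - 1)/(n - 7)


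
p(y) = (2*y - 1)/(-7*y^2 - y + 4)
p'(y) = (2*y - 1)*(14*y + 1)/(-7*y^2 - y + 4)^2 + 2/(-7*y^2 - y + 4) = (-14*y^2 - 2*y + (2*y - 1)*(14*y + 1) + 8)/(7*y^2 + y - 4)^2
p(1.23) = -0.19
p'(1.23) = 0.18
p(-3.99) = 0.09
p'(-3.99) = 0.03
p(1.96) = -0.12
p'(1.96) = 0.05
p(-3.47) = 0.10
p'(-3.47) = 0.04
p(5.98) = -0.04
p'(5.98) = 0.01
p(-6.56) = 0.05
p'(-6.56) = 0.01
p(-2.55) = 0.16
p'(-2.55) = 0.09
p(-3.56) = 0.10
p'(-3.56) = 0.04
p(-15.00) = 0.02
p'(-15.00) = 0.00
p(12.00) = -0.02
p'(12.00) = 0.00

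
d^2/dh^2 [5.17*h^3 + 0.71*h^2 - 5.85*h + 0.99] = 31.02*h + 1.42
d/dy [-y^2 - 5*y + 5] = -2*y - 5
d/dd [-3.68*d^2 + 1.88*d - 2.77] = 1.88 - 7.36*d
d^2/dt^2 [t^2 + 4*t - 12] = 2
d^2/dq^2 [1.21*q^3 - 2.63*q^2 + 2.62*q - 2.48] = 7.26*q - 5.26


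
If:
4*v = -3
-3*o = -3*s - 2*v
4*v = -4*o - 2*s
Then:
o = 1/3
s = 5/6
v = -3/4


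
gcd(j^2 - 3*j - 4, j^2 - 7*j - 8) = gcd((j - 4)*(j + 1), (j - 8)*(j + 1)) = j + 1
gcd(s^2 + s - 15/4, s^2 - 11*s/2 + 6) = s - 3/2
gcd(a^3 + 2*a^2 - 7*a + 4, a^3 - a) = a - 1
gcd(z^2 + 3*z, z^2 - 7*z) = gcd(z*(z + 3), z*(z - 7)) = z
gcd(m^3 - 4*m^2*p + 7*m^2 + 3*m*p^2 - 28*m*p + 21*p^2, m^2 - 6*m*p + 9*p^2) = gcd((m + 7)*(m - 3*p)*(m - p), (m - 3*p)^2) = -m + 3*p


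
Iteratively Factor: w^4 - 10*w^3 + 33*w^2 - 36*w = (w - 4)*(w^3 - 6*w^2 + 9*w) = (w - 4)*(w - 3)*(w^2 - 3*w) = (w - 4)*(w - 3)^2*(w)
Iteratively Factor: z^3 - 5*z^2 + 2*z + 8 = (z - 4)*(z^2 - z - 2) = (z - 4)*(z + 1)*(z - 2)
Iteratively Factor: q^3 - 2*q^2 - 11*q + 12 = (q + 3)*(q^2 - 5*q + 4) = (q - 4)*(q + 3)*(q - 1)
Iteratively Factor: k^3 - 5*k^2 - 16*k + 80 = (k - 5)*(k^2 - 16) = (k - 5)*(k - 4)*(k + 4)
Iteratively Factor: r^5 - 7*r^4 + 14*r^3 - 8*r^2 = (r - 4)*(r^4 - 3*r^3 + 2*r^2) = r*(r - 4)*(r^3 - 3*r^2 + 2*r) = r^2*(r - 4)*(r^2 - 3*r + 2) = r^2*(r - 4)*(r - 2)*(r - 1)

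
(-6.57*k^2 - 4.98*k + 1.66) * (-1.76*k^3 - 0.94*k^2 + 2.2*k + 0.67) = 11.5632*k^5 + 14.9406*k^4 - 12.6944*k^3 - 16.9183*k^2 + 0.315399999999999*k + 1.1122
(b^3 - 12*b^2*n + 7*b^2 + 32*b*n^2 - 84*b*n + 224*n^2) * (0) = 0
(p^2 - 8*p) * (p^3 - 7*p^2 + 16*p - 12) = p^5 - 15*p^4 + 72*p^3 - 140*p^2 + 96*p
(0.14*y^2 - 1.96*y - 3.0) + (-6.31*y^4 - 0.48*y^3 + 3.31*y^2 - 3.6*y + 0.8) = -6.31*y^4 - 0.48*y^3 + 3.45*y^2 - 5.56*y - 2.2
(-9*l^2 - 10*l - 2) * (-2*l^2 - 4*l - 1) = 18*l^4 + 56*l^3 + 53*l^2 + 18*l + 2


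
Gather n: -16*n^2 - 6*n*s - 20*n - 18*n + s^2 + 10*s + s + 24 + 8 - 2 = -16*n^2 + n*(-6*s - 38) + s^2 + 11*s + 30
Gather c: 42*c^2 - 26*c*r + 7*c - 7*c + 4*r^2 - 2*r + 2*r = 42*c^2 - 26*c*r + 4*r^2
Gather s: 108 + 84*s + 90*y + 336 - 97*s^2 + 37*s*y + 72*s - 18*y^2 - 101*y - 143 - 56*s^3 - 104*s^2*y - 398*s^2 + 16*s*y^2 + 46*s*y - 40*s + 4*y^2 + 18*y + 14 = -56*s^3 + s^2*(-104*y - 495) + s*(16*y^2 + 83*y + 116) - 14*y^2 + 7*y + 315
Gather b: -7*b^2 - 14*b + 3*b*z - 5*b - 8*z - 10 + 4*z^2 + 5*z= -7*b^2 + b*(3*z - 19) + 4*z^2 - 3*z - 10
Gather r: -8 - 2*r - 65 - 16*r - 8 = -18*r - 81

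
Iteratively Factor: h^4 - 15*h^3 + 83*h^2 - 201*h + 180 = (h - 5)*(h^3 - 10*h^2 + 33*h - 36) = (h - 5)*(h - 3)*(h^2 - 7*h + 12) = (h - 5)*(h - 4)*(h - 3)*(h - 3)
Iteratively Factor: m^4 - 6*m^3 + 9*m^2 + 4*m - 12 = (m + 1)*(m^3 - 7*m^2 + 16*m - 12) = (m - 2)*(m + 1)*(m^2 - 5*m + 6) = (m - 2)^2*(m + 1)*(m - 3)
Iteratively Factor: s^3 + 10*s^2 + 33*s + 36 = (s + 4)*(s^2 + 6*s + 9) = (s + 3)*(s + 4)*(s + 3)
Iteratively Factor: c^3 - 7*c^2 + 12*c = (c - 3)*(c^2 - 4*c) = c*(c - 3)*(c - 4)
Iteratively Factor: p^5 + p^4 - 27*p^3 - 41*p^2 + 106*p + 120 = (p - 2)*(p^4 + 3*p^3 - 21*p^2 - 83*p - 60) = (p - 2)*(p + 3)*(p^3 - 21*p - 20) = (p - 2)*(p + 3)*(p + 4)*(p^2 - 4*p - 5) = (p - 5)*(p - 2)*(p + 3)*(p + 4)*(p + 1)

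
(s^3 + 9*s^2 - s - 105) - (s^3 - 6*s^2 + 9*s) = 15*s^2 - 10*s - 105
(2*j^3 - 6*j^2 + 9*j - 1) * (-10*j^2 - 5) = -20*j^5 + 60*j^4 - 100*j^3 + 40*j^2 - 45*j + 5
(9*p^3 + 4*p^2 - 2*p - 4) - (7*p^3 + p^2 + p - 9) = 2*p^3 + 3*p^2 - 3*p + 5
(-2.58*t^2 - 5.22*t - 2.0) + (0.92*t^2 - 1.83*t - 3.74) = -1.66*t^2 - 7.05*t - 5.74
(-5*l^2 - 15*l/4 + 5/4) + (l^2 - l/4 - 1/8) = -4*l^2 - 4*l + 9/8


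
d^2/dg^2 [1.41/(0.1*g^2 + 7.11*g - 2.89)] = (-0.0282*g^2 - 2.00502*g + 1.41*(0.2*g + 7.11)*(0.4*g + 14.22) + 0.81498)/(0.1*g^2 + 7.11*g - 2.89)^3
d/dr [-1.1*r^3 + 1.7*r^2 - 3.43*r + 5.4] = -3.3*r^2 + 3.4*r - 3.43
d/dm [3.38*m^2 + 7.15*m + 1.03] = 6.76*m + 7.15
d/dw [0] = 0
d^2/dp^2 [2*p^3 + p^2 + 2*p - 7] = 12*p + 2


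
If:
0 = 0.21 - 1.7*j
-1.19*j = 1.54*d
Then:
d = -0.10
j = 0.12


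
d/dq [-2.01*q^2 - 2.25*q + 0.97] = -4.02*q - 2.25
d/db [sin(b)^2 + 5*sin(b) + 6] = (2*sin(b) + 5)*cos(b)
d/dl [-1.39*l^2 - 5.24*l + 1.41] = -2.78*l - 5.24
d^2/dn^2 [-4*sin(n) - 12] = 4*sin(n)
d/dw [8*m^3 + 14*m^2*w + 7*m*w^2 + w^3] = 14*m^2 + 14*m*w + 3*w^2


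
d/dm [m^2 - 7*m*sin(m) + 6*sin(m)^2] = -7*m*cos(m) + 2*m - 7*sin(m) + 6*sin(2*m)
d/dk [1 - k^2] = -2*k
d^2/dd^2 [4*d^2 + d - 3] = 8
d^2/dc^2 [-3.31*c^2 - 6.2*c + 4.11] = -6.62000000000000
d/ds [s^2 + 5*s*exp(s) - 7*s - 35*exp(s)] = 5*s*exp(s) + 2*s - 30*exp(s) - 7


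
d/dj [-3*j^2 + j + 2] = 1 - 6*j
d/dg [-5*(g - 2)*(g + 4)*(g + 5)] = -15*g^2 - 70*g - 10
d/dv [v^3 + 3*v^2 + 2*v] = 3*v^2 + 6*v + 2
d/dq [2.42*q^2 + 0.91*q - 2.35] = 4.84*q + 0.91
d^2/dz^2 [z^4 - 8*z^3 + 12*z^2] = 12*z^2 - 48*z + 24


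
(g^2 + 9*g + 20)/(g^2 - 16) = (g + 5)/(g - 4)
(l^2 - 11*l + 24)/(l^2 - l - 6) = (l - 8)/(l + 2)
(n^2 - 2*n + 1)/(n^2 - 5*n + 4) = (n - 1)/(n - 4)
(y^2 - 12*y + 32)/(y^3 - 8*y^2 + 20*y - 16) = (y - 8)/(y^2 - 4*y + 4)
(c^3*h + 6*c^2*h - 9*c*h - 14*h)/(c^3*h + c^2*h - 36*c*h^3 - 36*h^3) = (c^2 + 5*c - 14)/(c^2 - 36*h^2)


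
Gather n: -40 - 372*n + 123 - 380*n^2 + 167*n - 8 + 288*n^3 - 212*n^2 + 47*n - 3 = 288*n^3 - 592*n^2 - 158*n + 72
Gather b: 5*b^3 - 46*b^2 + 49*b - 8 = 5*b^3 - 46*b^2 + 49*b - 8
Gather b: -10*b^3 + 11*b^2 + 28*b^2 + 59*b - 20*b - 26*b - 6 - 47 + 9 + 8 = -10*b^3 + 39*b^2 + 13*b - 36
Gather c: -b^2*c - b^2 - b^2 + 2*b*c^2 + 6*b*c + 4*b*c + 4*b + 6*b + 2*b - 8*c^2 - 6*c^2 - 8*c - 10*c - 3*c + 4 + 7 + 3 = -2*b^2 + 12*b + c^2*(2*b - 14) + c*(-b^2 + 10*b - 21) + 14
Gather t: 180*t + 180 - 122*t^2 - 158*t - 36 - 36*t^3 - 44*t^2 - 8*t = -36*t^3 - 166*t^2 + 14*t + 144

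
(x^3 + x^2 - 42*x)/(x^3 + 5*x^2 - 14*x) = (x - 6)/(x - 2)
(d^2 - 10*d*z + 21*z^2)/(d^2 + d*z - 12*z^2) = (d - 7*z)/(d + 4*z)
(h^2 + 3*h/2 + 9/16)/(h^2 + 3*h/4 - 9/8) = (16*h^2 + 24*h + 9)/(2*(8*h^2 + 6*h - 9))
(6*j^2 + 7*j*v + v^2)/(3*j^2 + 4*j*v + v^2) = (6*j + v)/(3*j + v)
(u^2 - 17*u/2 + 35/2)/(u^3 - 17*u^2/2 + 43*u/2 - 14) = (u - 5)/(u^2 - 5*u + 4)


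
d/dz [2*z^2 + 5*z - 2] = 4*z + 5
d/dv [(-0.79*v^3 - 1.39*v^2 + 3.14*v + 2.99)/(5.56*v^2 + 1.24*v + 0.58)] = (-4.3924*v^4 - 1.9592*v^3 - 20.5566*v^2 - 34.8612*v - 1.8864)/(30.9136*v^4 + 13.7888*v^3 + 7.9872*v^2 + 1.4384*v + 0.3364)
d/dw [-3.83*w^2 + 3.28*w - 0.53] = 3.28 - 7.66*w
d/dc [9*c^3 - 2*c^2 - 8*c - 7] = 27*c^2 - 4*c - 8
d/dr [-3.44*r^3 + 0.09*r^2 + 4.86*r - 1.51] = -10.32*r^2 + 0.18*r + 4.86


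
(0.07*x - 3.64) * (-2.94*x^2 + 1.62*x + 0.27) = -0.2058*x^3 + 10.815*x^2 - 5.8779*x - 0.9828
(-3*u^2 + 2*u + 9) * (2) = -6*u^2 + 4*u + 18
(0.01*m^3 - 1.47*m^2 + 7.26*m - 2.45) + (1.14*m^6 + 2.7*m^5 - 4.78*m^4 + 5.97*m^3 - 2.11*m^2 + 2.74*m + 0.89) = 1.14*m^6 + 2.7*m^5 - 4.78*m^4 + 5.98*m^3 - 3.58*m^2 + 10.0*m - 1.56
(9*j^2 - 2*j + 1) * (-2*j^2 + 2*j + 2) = -18*j^4 + 22*j^3 + 12*j^2 - 2*j + 2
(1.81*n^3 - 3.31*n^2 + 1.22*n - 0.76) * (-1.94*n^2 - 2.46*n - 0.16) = -3.5114*n^5 + 1.9688*n^4 + 5.4862*n^3 - 0.9972*n^2 + 1.6744*n + 0.1216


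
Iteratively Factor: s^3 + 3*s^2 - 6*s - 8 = (s + 4)*(s^2 - s - 2) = (s + 1)*(s + 4)*(s - 2)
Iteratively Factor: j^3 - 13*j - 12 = (j + 3)*(j^2 - 3*j - 4) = (j - 4)*(j + 3)*(j + 1)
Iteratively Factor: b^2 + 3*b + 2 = (b + 2)*(b + 1)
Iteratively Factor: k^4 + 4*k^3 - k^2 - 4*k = (k + 4)*(k^3 - k) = (k - 1)*(k + 4)*(k^2 + k) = k*(k - 1)*(k + 4)*(k + 1)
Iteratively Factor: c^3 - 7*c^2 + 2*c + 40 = (c - 5)*(c^2 - 2*c - 8) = (c - 5)*(c + 2)*(c - 4)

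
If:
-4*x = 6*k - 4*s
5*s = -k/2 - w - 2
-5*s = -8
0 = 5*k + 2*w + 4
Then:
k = 4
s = 8/5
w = -12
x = -22/5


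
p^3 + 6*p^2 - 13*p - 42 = (p - 3)*(p + 2)*(p + 7)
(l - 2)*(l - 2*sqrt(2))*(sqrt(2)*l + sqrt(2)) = sqrt(2)*l^3 - 4*l^2 - sqrt(2)*l^2 - 2*sqrt(2)*l + 4*l + 8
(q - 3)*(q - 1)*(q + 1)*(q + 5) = q^4 + 2*q^3 - 16*q^2 - 2*q + 15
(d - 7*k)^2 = d^2 - 14*d*k + 49*k^2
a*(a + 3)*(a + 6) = a^3 + 9*a^2 + 18*a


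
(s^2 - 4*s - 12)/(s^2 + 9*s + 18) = (s^2 - 4*s - 12)/(s^2 + 9*s + 18)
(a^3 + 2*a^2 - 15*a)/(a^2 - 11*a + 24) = a*(a + 5)/(a - 8)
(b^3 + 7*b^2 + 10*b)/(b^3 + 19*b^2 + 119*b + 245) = b*(b + 2)/(b^2 + 14*b + 49)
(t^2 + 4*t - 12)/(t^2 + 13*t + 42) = (t - 2)/(t + 7)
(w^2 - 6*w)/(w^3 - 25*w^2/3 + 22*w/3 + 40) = 3*w/(3*w^2 - 7*w - 20)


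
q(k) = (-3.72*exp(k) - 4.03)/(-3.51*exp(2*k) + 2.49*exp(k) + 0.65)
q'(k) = (-3.72*exp(k) - 4.03)*(7.02*exp(2*k) - 2.49*exp(k))/(-3.51*exp(2*k) + 2.49*exp(k) + 0.65)^2 - 3.72*exp(k)/(-3.51*exp(2*k) + 2.49*exp(k) + 0.65)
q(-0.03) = 31.94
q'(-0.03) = -545.10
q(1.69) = 0.27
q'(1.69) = -0.36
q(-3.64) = -5.79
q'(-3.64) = 0.35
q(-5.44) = -6.12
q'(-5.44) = 0.07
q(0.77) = 1.17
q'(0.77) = -2.31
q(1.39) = 0.41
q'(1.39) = -0.60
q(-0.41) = -8.59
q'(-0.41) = -19.60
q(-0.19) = -23.01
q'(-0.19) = -214.31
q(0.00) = 20.95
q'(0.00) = -246.39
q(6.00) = 0.00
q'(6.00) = 0.00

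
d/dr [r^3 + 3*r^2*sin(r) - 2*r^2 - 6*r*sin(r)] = 3*r^2*cos(r) + 3*r^2 - 6*sqrt(2)*r*cos(r + pi/4) - 4*r - 6*sin(r)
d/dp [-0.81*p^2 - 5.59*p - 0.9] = -1.62*p - 5.59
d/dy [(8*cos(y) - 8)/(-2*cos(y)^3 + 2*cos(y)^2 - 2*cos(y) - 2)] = 128*(-cos(y)^3 + 2*cos(y)^2 - cos(y) + 1)*sin(y)/(4*sin(y)^2 + 7*cos(y) + cos(3*y))^2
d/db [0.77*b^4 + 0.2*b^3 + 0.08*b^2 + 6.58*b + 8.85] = 3.08*b^3 + 0.6*b^2 + 0.16*b + 6.58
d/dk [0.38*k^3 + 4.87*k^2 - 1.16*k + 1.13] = 1.14*k^2 + 9.74*k - 1.16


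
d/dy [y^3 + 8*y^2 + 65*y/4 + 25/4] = 3*y^2 + 16*y + 65/4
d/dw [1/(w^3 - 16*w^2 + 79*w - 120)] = (-3*w^2 + 32*w - 79)/(w^3 - 16*w^2 + 79*w - 120)^2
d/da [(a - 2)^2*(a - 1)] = (a - 2)*(3*a - 4)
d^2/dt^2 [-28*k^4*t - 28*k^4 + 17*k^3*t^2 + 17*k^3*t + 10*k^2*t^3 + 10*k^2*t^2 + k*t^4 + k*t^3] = 2*k*(17*k^2 + 30*k*t + 10*k + 6*t^2 + 3*t)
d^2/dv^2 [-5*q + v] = 0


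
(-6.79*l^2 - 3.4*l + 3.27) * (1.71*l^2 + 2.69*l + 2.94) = -11.6109*l^4 - 24.0791*l^3 - 23.5169*l^2 - 1.1997*l + 9.6138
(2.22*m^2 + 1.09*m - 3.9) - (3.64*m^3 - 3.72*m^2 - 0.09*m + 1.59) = -3.64*m^3 + 5.94*m^2 + 1.18*m - 5.49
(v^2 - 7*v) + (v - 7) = v^2 - 6*v - 7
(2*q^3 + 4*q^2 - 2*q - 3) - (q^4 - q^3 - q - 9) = -q^4 + 3*q^3 + 4*q^2 - q + 6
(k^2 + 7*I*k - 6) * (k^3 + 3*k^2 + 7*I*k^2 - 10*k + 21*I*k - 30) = k^5 + 3*k^4 + 14*I*k^4 - 65*k^3 + 42*I*k^3 - 195*k^2 - 112*I*k^2 + 60*k - 336*I*k + 180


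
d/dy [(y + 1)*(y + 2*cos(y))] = y - (y + 1)*(2*sin(y) - 1) + 2*cos(y)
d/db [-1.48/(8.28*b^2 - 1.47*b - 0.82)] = (24.5088*b - 2.1756)/(-8.28*b^2 + 1.47*b + 0.82)^2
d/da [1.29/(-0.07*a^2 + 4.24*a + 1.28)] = (0.1806*a - 5.4696)/(-0.07*a^2 + 4.24*a + 1.28)^2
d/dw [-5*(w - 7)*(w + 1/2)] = 65/2 - 10*w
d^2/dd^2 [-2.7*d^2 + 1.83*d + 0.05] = -5.40000000000000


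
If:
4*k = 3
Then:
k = 3/4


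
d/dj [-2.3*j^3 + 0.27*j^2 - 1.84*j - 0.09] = -6.9*j^2 + 0.54*j - 1.84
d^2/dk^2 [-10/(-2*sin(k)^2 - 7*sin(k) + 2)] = 10*(-16*sin(k)^4 - 42*sin(k)^3 - 41*sin(k)^2 + 70*sin(k) + 106)/(7*sin(k) - cos(2*k) - 1)^3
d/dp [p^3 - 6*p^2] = 3*p*(p - 4)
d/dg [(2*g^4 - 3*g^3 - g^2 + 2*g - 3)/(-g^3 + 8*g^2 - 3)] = (-2*g^6 + 32*g^5 - 25*g^4 - 20*g^3 + 2*g^2 + 54*g - 6)/(g^6 - 16*g^5 + 64*g^4 + 6*g^3 - 48*g^2 + 9)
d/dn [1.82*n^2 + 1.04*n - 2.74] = 3.64*n + 1.04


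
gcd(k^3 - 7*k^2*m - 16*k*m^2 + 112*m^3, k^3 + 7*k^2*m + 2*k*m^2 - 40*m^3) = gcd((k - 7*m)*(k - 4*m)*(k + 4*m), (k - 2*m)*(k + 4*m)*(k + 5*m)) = k + 4*m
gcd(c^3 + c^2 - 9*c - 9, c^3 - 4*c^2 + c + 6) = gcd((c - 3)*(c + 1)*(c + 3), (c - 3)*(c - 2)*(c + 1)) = c^2 - 2*c - 3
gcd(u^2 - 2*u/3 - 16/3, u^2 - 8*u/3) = u - 8/3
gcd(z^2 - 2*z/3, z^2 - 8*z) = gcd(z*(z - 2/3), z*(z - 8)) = z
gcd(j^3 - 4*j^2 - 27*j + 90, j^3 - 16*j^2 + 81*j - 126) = j^2 - 9*j + 18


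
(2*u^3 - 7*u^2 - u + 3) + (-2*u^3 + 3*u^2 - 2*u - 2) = -4*u^2 - 3*u + 1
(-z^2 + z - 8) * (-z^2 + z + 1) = z^4 - 2*z^3 + 8*z^2 - 7*z - 8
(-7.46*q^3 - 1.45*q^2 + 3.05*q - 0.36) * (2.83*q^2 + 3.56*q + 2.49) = -21.1118*q^5 - 30.6611*q^4 - 15.1059*q^3 + 6.2287*q^2 + 6.3129*q - 0.8964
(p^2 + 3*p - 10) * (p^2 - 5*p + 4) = p^4 - 2*p^3 - 21*p^2 + 62*p - 40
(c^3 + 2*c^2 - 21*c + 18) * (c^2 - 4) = c^5 + 2*c^4 - 25*c^3 + 10*c^2 + 84*c - 72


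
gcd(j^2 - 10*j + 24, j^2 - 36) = j - 6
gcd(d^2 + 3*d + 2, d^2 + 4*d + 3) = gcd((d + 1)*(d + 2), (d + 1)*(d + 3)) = d + 1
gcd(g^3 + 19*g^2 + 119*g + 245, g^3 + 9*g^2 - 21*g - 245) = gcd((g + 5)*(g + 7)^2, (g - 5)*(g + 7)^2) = g^2 + 14*g + 49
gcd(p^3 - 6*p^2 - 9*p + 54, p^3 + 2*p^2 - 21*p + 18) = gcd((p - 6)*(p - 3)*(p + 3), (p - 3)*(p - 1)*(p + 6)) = p - 3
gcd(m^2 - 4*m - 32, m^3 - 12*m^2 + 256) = m^2 - 4*m - 32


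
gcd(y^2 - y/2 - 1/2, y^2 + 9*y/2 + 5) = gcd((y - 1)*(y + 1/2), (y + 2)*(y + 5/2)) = 1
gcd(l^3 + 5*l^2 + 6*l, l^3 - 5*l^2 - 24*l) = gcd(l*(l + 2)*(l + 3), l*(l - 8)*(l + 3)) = l^2 + 3*l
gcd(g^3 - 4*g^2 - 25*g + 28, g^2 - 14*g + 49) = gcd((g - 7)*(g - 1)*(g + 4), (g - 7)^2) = g - 7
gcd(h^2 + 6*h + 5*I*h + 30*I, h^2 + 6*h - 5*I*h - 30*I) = h + 6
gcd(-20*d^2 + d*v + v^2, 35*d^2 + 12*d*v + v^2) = 5*d + v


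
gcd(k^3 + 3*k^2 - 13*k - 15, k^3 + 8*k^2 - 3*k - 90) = k^2 + 2*k - 15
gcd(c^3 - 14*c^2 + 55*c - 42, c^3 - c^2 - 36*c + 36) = c^2 - 7*c + 6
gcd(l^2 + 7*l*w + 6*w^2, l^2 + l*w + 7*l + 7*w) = l + w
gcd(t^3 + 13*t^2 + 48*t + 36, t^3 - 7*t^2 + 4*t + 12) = t + 1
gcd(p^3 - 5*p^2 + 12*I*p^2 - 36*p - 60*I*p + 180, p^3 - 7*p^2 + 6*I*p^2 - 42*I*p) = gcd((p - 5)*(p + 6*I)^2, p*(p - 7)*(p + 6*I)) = p + 6*I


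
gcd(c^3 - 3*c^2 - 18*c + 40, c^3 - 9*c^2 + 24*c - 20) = c^2 - 7*c + 10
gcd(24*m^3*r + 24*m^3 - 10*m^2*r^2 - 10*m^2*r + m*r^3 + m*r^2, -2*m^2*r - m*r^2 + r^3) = 1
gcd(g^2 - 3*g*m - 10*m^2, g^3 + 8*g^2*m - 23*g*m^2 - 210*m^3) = g - 5*m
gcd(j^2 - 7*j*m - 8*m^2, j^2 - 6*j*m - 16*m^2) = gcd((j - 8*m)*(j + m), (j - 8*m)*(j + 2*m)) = j - 8*m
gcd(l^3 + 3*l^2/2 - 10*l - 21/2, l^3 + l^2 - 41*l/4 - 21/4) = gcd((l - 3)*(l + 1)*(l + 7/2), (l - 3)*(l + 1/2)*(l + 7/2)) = l^2 + l/2 - 21/2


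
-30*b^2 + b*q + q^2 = (-5*b + q)*(6*b + q)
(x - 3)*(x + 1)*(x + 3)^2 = x^4 + 4*x^3 - 6*x^2 - 36*x - 27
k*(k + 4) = k^2 + 4*k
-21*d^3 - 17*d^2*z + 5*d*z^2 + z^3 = (-3*d + z)*(d + z)*(7*d + z)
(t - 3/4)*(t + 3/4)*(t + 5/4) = t^3 + 5*t^2/4 - 9*t/16 - 45/64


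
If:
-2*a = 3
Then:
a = -3/2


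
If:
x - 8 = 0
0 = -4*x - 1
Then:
No Solution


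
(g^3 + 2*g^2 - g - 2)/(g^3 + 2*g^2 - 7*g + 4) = (g^2 + 3*g + 2)/(g^2 + 3*g - 4)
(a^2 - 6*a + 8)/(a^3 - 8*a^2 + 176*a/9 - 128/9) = 9*(a - 2)/(9*a^2 - 36*a + 32)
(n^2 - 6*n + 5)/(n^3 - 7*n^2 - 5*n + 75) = (n - 1)/(n^2 - 2*n - 15)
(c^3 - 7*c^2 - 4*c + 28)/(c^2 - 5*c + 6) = (c^2 - 5*c - 14)/(c - 3)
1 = 1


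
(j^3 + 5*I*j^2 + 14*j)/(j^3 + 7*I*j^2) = (j - 2*I)/j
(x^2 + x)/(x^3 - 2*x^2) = (x + 1)/(x*(x - 2))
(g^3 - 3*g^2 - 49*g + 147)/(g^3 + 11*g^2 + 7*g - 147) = (g - 7)/(g + 7)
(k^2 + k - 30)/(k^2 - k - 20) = (k + 6)/(k + 4)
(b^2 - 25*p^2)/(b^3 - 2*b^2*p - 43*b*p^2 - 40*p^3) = (-b + 5*p)/(-b^2 + 7*b*p + 8*p^2)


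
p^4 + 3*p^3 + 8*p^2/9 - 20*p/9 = p*(p - 2/3)*(p + 5/3)*(p + 2)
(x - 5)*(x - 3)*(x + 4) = x^3 - 4*x^2 - 17*x + 60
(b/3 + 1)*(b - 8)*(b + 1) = b^3/3 - 4*b^2/3 - 29*b/3 - 8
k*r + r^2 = r*(k + r)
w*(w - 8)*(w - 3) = w^3 - 11*w^2 + 24*w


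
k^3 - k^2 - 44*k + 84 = (k - 6)*(k - 2)*(k + 7)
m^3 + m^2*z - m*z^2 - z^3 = (m - z)*(m + z)^2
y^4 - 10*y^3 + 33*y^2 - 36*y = y*(y - 4)*(y - 3)^2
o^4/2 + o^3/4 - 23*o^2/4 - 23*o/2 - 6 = (o/2 + 1)*(o - 4)*(o + 1)*(o + 3/2)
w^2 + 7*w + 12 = (w + 3)*(w + 4)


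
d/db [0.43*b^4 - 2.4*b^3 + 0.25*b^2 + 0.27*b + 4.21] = 1.72*b^3 - 7.2*b^2 + 0.5*b + 0.27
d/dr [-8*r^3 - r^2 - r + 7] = -24*r^2 - 2*r - 1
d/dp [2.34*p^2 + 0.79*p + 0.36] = 4.68*p + 0.79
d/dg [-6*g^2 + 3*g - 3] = 3 - 12*g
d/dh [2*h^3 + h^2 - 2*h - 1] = 6*h^2 + 2*h - 2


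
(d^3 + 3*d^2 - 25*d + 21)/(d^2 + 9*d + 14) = (d^2 - 4*d + 3)/(d + 2)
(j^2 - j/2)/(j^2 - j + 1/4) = 2*j/(2*j - 1)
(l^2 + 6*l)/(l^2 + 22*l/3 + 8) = 3*l/(3*l + 4)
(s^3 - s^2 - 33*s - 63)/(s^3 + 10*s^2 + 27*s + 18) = (s^2 - 4*s - 21)/(s^2 + 7*s + 6)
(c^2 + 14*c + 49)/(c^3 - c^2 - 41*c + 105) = (c + 7)/(c^2 - 8*c + 15)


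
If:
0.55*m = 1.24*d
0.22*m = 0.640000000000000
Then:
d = 1.29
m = 2.91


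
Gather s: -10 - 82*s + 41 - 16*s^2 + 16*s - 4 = -16*s^2 - 66*s + 27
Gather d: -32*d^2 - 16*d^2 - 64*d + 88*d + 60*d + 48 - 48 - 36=-48*d^2 + 84*d - 36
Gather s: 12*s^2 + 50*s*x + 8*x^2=12*s^2 + 50*s*x + 8*x^2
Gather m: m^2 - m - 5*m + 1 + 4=m^2 - 6*m + 5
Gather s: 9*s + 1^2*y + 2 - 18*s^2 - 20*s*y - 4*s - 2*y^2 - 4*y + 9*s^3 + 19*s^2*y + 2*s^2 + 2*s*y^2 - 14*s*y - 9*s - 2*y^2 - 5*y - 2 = 9*s^3 + s^2*(19*y - 16) + s*(2*y^2 - 34*y - 4) - 4*y^2 - 8*y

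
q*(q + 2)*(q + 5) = q^3 + 7*q^2 + 10*q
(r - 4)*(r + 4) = r^2 - 16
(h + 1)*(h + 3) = h^2 + 4*h + 3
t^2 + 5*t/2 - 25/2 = (t - 5/2)*(t + 5)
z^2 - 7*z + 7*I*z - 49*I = (z - 7)*(z + 7*I)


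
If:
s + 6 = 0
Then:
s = -6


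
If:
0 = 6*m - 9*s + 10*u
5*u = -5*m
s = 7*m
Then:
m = 0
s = 0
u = 0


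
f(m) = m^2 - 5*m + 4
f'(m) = 2*m - 5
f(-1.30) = 12.19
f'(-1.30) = -7.60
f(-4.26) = 43.45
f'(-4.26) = -13.52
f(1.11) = -0.32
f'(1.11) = -2.78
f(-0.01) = 4.05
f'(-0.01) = -5.02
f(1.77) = -1.72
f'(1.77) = -1.46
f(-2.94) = 27.34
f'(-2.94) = -10.88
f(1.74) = -1.67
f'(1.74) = -1.52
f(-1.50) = 13.75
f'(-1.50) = -8.00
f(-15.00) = 304.00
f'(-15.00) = -35.00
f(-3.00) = 28.00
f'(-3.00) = -11.00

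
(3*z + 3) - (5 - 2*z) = 5*z - 2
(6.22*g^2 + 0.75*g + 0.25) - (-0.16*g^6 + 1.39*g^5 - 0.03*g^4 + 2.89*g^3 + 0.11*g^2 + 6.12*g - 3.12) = 0.16*g^6 - 1.39*g^5 + 0.03*g^4 - 2.89*g^3 + 6.11*g^2 - 5.37*g + 3.37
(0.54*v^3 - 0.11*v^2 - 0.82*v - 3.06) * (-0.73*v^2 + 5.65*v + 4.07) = -0.3942*v^5 + 3.1313*v^4 + 2.1749*v^3 - 2.8469*v^2 - 20.6264*v - 12.4542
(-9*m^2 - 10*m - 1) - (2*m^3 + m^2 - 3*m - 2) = -2*m^3 - 10*m^2 - 7*m + 1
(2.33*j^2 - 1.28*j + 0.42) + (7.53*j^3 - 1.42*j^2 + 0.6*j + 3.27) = 7.53*j^3 + 0.91*j^2 - 0.68*j + 3.69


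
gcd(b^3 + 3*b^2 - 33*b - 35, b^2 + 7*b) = b + 7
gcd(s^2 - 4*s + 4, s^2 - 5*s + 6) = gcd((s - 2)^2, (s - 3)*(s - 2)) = s - 2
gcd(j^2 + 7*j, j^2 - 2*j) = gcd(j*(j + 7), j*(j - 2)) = j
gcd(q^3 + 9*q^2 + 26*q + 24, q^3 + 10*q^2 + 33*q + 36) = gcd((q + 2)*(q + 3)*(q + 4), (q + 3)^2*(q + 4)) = q^2 + 7*q + 12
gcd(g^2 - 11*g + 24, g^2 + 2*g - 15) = g - 3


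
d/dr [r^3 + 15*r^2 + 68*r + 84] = 3*r^2 + 30*r + 68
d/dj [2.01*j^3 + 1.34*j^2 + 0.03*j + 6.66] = 6.03*j^2 + 2.68*j + 0.03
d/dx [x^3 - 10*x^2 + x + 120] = 3*x^2 - 20*x + 1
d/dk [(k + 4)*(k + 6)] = 2*k + 10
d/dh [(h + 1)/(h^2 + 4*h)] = (h*(h + 4) - 2*(h + 1)*(h + 2))/(h^2*(h + 4)^2)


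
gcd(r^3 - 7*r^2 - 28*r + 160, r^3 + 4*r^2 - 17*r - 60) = r^2 + r - 20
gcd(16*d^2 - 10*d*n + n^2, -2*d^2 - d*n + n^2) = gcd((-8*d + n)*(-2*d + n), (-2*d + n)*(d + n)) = 2*d - n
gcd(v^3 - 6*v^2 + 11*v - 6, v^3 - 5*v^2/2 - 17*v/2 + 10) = v - 1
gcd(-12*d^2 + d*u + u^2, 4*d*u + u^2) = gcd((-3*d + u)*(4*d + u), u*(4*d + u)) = 4*d + u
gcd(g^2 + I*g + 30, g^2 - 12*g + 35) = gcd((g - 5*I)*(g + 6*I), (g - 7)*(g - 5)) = 1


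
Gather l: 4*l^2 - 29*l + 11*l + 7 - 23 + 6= 4*l^2 - 18*l - 10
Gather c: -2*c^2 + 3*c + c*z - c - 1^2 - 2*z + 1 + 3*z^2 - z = -2*c^2 + c*(z + 2) + 3*z^2 - 3*z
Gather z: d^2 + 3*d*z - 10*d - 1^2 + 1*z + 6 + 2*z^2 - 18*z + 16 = d^2 - 10*d + 2*z^2 + z*(3*d - 17) + 21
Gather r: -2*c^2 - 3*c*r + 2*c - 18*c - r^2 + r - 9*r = -2*c^2 - 16*c - r^2 + r*(-3*c - 8)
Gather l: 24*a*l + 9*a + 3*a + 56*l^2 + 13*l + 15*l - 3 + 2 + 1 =12*a + 56*l^2 + l*(24*a + 28)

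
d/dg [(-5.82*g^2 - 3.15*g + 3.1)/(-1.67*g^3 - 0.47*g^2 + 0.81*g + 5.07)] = (-9.7194*g^4 - 10.521*g^3 + 9.3363*g^2 - 56.1008*g - 18.4815)/(2.7889*g^6 + 1.5698*g^5 - 2.4845*g^4 - 17.6952*g^3 - 4.1097*g^2 + 8.2134*g + 25.7049)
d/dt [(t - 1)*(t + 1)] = 2*t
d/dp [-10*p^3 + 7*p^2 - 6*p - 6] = -30*p^2 + 14*p - 6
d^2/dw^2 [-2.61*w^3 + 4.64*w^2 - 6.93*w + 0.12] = 9.28 - 15.66*w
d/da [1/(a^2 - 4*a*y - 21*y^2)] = 2*(-a + 2*y)/(-a^2 + 4*a*y + 21*y^2)^2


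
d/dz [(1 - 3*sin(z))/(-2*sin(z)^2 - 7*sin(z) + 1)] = (-6*sin(z)^2 + 4*sin(z) + 4)*cos(z)/(7*sin(z) - cos(2*z))^2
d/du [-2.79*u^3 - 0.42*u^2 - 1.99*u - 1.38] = -8.37*u^2 - 0.84*u - 1.99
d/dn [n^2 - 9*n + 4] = 2*n - 9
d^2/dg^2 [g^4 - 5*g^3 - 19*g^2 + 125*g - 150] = 12*g^2 - 30*g - 38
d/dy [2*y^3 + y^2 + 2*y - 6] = 6*y^2 + 2*y + 2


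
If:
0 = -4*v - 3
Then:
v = -3/4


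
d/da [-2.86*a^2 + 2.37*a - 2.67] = 2.37 - 5.72*a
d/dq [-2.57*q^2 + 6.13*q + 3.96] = 6.13 - 5.14*q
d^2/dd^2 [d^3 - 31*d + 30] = 6*d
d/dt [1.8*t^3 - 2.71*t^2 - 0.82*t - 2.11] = 5.4*t^2 - 5.42*t - 0.82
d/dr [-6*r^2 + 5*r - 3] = 5 - 12*r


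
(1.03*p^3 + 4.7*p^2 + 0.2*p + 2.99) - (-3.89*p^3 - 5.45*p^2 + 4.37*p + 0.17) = 4.92*p^3 + 10.15*p^2 - 4.17*p + 2.82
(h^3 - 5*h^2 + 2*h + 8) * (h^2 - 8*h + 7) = h^5 - 13*h^4 + 49*h^3 - 43*h^2 - 50*h + 56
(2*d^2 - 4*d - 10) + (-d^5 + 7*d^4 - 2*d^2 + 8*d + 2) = -d^5 + 7*d^4 + 4*d - 8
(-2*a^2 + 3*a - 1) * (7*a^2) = -14*a^4 + 21*a^3 - 7*a^2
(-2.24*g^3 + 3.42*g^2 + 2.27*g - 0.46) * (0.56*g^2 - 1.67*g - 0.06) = -1.2544*g^5 + 5.656*g^4 - 4.3058*g^3 - 4.2537*g^2 + 0.632*g + 0.0276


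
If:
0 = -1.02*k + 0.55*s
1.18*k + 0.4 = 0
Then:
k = -0.34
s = -0.63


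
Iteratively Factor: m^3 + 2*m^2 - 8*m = (m - 2)*(m^2 + 4*m) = (m - 2)*(m + 4)*(m)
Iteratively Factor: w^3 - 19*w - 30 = (w - 5)*(w^2 + 5*w + 6) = (w - 5)*(w + 3)*(w + 2)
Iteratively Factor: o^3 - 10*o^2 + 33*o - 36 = (o - 3)*(o^2 - 7*o + 12) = (o - 3)^2*(o - 4)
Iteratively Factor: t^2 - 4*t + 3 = (t - 3)*(t - 1)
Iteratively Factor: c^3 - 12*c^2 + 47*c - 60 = (c - 3)*(c^2 - 9*c + 20) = (c - 5)*(c - 3)*(c - 4)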